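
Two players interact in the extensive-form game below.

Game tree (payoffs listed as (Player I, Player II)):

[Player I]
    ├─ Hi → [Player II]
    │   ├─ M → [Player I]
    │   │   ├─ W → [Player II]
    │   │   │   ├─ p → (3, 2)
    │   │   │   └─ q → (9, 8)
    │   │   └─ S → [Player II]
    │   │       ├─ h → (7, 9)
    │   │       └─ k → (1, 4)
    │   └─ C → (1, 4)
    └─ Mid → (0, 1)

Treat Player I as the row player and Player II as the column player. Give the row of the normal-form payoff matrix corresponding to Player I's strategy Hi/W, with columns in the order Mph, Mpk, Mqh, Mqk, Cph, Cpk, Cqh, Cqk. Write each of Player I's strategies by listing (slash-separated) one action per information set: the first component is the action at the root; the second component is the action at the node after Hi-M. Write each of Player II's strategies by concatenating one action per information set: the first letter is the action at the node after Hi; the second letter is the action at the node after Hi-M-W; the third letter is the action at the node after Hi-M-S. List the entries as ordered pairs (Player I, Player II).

vs Mph: Player I plays Hi → Player II plays M at [Hi] → Player I plays W at [Hi-M] → Player II plays p at [Hi-M-W] → (3, 2)
vs Mpk: Player I plays Hi → Player II plays M at [Hi] → Player I plays W at [Hi-M] → Player II plays p at [Hi-M-W] → (3, 2)
vs Mqh: Player I plays Hi → Player II plays M at [Hi] → Player I plays W at [Hi-M] → Player II plays q at [Hi-M-W] → (9, 8)
vs Mqk: Player I plays Hi → Player II plays M at [Hi] → Player I plays W at [Hi-M] → Player II plays q at [Hi-M-W] → (9, 8)
vs Cph: Player I plays Hi → Player II plays C at [Hi] → (1, 4)
vs Cpk: Player I plays Hi → Player II plays C at [Hi] → (1, 4)
vs Cqh: Player I plays Hi → Player II plays C at [Hi] → (1, 4)
vs Cqk: Player I plays Hi → Player II plays C at [Hi] → (1, 4)

(3,2) (3,2) (9,8) (9,8) (1,4) (1,4) (1,4) (1,4)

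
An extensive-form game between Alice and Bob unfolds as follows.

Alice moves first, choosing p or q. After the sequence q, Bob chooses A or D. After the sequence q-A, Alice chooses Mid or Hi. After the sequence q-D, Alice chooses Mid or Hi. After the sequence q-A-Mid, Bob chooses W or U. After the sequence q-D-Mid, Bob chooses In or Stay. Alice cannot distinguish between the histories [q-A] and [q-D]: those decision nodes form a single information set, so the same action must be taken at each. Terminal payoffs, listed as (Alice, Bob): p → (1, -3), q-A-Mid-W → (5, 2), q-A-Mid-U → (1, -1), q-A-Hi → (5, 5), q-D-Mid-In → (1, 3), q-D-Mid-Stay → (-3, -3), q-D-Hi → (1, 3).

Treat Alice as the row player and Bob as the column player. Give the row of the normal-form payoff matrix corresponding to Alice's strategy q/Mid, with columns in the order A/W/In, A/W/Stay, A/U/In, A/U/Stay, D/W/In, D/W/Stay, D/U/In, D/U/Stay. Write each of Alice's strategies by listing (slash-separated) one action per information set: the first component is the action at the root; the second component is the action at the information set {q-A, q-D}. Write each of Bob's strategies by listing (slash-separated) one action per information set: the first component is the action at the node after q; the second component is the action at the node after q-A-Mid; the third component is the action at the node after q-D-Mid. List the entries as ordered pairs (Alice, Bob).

(5,2) (5,2) (1,-1) (1,-1) (1,3) (-3,-3) (1,3) (-3,-3)

vs A/W/In: Alice plays q → Bob plays A at [q] → Alice plays Mid at [q-A] → Bob plays W at [q-A-Mid] → (5, 2)
vs A/W/Stay: Alice plays q → Bob plays A at [q] → Alice plays Mid at [q-A] → Bob plays W at [q-A-Mid] → (5, 2)
vs A/U/In: Alice plays q → Bob plays A at [q] → Alice plays Mid at [q-A] → Bob plays U at [q-A-Mid] → (1, -1)
vs A/U/Stay: Alice plays q → Bob plays A at [q] → Alice plays Mid at [q-A] → Bob plays U at [q-A-Mid] → (1, -1)
vs D/W/In: Alice plays q → Bob plays D at [q] → Alice plays Mid at [q-D] → Bob plays In at [q-D-Mid] → (1, 3)
vs D/W/Stay: Alice plays q → Bob plays D at [q] → Alice plays Mid at [q-D] → Bob plays Stay at [q-D-Mid] → (-3, -3)
vs D/U/In: Alice plays q → Bob plays D at [q] → Alice plays Mid at [q-D] → Bob plays In at [q-D-Mid] → (1, 3)
vs D/U/Stay: Alice plays q → Bob plays D at [q] → Alice plays Mid at [q-D] → Bob plays Stay at [q-D-Mid] → (-3, -3)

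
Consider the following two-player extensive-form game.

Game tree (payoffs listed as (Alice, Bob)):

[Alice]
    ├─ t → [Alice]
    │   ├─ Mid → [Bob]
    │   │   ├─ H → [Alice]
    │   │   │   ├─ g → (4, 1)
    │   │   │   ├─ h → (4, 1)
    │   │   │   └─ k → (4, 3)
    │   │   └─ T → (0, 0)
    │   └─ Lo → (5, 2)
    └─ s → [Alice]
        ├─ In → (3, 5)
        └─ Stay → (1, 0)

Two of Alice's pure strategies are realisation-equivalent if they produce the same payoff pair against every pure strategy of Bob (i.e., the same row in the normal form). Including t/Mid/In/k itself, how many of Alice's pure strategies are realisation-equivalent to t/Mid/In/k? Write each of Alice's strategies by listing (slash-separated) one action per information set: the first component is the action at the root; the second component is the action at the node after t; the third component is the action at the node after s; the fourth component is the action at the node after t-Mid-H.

Row for t/Mid/In/k (columns H, T): (4,3) (0,0).
Under t/Mid/In/k, Alice's choice at the node after s can never be reached regardless of what Bob does, so varying those choices leaves every outcome unchanged.
Holding the reachable choices fixed and varying the unreachable one freely already gives 2 equivalent strategies.
No other strategy reproduces this row, so those 2 are the full class: t/Mid/In/k, t/Mid/Stay/k.

2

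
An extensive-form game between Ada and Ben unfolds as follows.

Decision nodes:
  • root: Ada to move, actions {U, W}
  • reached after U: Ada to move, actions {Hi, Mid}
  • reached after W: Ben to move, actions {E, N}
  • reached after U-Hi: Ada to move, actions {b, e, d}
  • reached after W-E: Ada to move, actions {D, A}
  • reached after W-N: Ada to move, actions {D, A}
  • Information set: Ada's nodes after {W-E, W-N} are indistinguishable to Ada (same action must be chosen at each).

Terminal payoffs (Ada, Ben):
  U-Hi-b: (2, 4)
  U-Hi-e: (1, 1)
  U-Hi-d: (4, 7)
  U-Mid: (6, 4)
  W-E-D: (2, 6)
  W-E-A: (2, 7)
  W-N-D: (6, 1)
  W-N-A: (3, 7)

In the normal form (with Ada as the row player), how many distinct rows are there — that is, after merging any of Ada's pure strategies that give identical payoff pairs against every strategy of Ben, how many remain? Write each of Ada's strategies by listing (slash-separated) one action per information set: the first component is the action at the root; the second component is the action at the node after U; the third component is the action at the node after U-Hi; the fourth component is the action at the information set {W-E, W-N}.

6

Ada has 24 pure strategies: U/Hi/b/D, U/Hi/b/A, U/Hi/e/D, U/Hi/e/A, U/Hi/d/D, U/Hi/d/A, U/Mid/b/D, U/Mid/b/A, U/Mid/e/D, U/Mid/e/A, U/Mid/d/D, U/Mid/d/A, W/Hi/b/D, W/Hi/b/A, W/Hi/e/D, W/Hi/e/A, W/Hi/d/D, W/Hi/d/A, W/Mid/b/D, W/Mid/b/A, W/Mid/e/D, W/Mid/e/A, W/Mid/d/D, W/Mid/d/A. Columns: E, N.
{U/Hi/b/D, U/Hi/b/A} → row (2,4) (2,4)
{U/Hi/e/D, U/Hi/e/A} → row (1,1) (1,1)
{U/Hi/d/D, U/Hi/d/A} → row (4,7) (4,7)
{U/Mid/b/D, U/Mid/b/A, U/Mid/e/D, U/Mid/e/A, U/Mid/d/D, U/Mid/d/A} → row (6,4) (6,4)
{W/Hi/b/D, W/Hi/e/D, W/Hi/d/D, W/Mid/b/D, W/Mid/e/D, W/Mid/d/D} → row (2,6) (6,1)
{W/Hi/b/A, W/Hi/e/A, W/Hi/d/A, W/Mid/b/A, W/Mid/e/A, W/Mid/d/A} → row (2,7) (3,7)
That's 6 distinct rows out of 24 strategies.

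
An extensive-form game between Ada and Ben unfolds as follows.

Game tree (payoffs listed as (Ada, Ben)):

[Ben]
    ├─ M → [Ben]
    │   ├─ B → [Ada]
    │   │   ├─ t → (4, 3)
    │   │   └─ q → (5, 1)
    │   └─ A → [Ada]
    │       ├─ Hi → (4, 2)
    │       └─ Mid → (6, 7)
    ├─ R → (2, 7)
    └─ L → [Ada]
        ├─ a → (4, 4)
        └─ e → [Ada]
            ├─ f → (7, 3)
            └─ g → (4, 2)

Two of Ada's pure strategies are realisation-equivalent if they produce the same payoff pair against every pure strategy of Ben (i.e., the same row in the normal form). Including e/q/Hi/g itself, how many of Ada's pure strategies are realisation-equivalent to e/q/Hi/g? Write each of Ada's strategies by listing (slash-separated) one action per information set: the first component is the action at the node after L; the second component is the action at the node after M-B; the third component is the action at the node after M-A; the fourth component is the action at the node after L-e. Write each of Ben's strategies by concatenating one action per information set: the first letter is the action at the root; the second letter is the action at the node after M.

1

Row for e/q/Hi/g (columns MB, MA, RB, RA, LB, LA): (5,1) (4,2) (2,7) (2,7) (4,2) (4,2).
Every one of Ada's information sets is on the play path for some reply by Ben when Ada follows e/q/Hi/g.
Changing the action at any of them therefore changes at least one column, so only e/q/Hi/g itself gives this row.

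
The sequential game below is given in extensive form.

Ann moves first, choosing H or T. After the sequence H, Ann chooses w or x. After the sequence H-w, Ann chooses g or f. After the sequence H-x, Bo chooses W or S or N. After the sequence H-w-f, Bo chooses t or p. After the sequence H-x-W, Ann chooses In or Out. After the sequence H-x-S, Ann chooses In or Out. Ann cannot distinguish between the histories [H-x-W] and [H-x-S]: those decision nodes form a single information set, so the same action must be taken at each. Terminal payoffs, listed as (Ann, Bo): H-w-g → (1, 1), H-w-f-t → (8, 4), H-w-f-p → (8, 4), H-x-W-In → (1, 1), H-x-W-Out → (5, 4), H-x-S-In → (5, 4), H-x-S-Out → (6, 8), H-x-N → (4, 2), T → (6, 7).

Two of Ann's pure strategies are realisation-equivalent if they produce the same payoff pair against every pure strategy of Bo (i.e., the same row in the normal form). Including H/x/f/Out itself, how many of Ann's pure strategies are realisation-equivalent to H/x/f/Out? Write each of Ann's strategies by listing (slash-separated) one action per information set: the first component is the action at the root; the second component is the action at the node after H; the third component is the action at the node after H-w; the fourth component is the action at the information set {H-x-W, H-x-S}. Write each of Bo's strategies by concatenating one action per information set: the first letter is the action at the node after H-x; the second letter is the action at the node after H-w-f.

Row for H/x/f/Out (columns Wt, Wp, St, Sp, Nt, Np): (5,4) (5,4) (6,8) (6,8) (4,2) (4,2).
Under H/x/f/Out, Ann's choice at the node after H-w can never be reached regardless of what Bo does, so varying those choices leaves every outcome unchanged.
Holding the reachable choices fixed and varying the unreachable one freely already gives 2 equivalent strategies.
No other strategy reproduces this row, so those 2 are the full class: H/x/g/Out, H/x/f/Out.

2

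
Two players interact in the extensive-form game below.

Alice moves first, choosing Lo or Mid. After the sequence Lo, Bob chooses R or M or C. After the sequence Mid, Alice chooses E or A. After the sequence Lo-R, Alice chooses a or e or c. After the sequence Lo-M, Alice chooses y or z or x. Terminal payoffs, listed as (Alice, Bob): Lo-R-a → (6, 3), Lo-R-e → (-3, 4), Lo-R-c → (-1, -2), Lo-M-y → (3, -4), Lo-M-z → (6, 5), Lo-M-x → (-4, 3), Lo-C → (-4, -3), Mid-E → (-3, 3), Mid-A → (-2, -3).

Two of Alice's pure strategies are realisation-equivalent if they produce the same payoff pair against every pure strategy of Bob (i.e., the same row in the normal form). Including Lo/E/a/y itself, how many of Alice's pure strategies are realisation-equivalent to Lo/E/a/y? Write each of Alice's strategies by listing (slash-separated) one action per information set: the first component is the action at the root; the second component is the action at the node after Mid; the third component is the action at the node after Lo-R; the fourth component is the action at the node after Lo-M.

Row for Lo/E/a/y (columns R, M, C): (6,3) (3,-4) (-4,-3).
Under Lo/E/a/y, Alice's choice at the node after Mid can never be reached regardless of what Bob does, so varying those choices leaves every outcome unchanged.
Holding the reachable choices fixed and varying the unreachable one freely already gives 2 equivalent strategies.
No other strategy reproduces this row, so those 2 are the full class: Lo/E/a/y, Lo/A/a/y.

2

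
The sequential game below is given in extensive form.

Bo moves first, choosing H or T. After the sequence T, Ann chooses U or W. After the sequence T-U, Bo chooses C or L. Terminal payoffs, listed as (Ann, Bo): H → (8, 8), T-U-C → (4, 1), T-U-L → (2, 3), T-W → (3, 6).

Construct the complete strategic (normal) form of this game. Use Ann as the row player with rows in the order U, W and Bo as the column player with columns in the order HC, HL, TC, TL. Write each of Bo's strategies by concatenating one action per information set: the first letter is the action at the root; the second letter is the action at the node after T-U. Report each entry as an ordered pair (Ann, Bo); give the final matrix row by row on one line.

Row U: HC→(8,8), HL→(8,8), TC→(4,1), TL→(2,3)
Row W: HC→(8,8), HL→(8,8), TC→(3,6), TL→(3,6)

U: (8,8) (8,8) (4,1) (2,3) | W: (8,8) (8,8) (3,6) (3,6)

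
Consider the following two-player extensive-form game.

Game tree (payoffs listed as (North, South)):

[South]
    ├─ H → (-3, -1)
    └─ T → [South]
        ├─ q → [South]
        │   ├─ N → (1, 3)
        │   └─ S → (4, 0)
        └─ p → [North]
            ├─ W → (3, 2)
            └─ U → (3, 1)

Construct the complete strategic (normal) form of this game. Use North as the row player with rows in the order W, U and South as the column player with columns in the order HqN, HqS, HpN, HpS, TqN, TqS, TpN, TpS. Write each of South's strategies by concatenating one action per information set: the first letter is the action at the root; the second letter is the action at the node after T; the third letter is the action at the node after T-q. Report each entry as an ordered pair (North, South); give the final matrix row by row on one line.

W: (-3,-1) (-3,-1) (-3,-1) (-3,-1) (1,3) (4,0) (3,2) (3,2) | U: (-3,-1) (-3,-1) (-3,-1) (-3,-1) (1,3) (4,0) (3,1) (3,1)

Row W: HqN→(-3,-1), HqS→(-3,-1), HpN→(-3,-1), HpS→(-3,-1), TqN→(1,3), TqS→(4,0), TpN→(3,2), TpS→(3,2)
Row U: HqN→(-3,-1), HqS→(-3,-1), HpN→(-3,-1), HpS→(-3,-1), TqN→(1,3), TqS→(4,0), TpN→(3,1), TpS→(3,1)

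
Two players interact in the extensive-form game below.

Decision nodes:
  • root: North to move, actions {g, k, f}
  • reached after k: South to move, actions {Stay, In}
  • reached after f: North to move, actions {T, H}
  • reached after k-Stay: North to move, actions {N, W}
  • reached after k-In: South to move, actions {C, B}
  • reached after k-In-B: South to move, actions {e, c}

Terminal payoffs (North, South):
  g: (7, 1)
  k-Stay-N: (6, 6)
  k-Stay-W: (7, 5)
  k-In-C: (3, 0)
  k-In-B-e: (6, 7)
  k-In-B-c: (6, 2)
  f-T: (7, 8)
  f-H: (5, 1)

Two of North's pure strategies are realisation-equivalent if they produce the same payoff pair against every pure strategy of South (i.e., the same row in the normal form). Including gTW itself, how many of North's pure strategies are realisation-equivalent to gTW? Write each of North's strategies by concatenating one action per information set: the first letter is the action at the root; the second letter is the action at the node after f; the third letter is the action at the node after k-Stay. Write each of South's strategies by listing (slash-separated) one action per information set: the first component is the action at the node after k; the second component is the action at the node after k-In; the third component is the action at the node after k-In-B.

4

Row for gTW (columns Stay/C/e, Stay/C/c, Stay/B/e, Stay/B/c, In/C/e, In/C/c, In/B/e, In/B/c): (7,1) (7,1) (7,1) (7,1) (7,1) (7,1) (7,1) (7,1).
Under gTW, North's choice at the node after f and at the node after k-Stay can never be reached regardless of what South does, so varying those choices leaves every outcome unchanged.
Holding the reachable choices fixed and varying the unreachable ones freely already gives 2 × 2 = 4 equivalent strategies.
No other strategy reproduces this row, so those 4 are the full class: gTN, gTW, gHN, gHW.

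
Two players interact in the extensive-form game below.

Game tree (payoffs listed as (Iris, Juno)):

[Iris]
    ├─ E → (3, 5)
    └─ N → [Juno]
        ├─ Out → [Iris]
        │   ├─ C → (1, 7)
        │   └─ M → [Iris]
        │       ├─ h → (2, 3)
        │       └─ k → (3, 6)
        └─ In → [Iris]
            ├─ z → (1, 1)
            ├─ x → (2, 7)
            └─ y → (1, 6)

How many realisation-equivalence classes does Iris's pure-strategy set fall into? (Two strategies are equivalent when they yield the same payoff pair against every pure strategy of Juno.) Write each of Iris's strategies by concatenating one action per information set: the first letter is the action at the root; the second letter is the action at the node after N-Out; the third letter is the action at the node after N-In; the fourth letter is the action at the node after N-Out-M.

10

Iris has 24 pure strategies: ECzh, ECzk, ECxh, ECxk, ECyh, ECyk, EMzh, EMzk, EMxh, EMxk, EMyh, EMyk, NCzh, NCzk, NCxh, NCxk, NCyh, NCyk, NMzh, NMzk, NMxh, NMxk, NMyh, NMyk. Columns: Out, In.
{ECzh, ECzk, ECxh, ECxk, ECyh, ECyk, EMzh, EMzk, EMxh, EMxk, EMyh, EMyk} → row (3,5) (3,5)
{NCzh, NCzk} → row (1,7) (1,1)
{NCxh, NCxk} → row (1,7) (2,7)
{NCyh, NCyk} → row (1,7) (1,6)
{NMzh} → row (2,3) (1,1)
{NMzk} → row (3,6) (1,1)
{NMxh} → row (2,3) (2,7)
{NMxk} → row (3,6) (2,7)
{NMyh} → row (2,3) (1,6)
{NMyk} → row (3,6) (1,6)
That's 10 distinct rows out of 24 strategies.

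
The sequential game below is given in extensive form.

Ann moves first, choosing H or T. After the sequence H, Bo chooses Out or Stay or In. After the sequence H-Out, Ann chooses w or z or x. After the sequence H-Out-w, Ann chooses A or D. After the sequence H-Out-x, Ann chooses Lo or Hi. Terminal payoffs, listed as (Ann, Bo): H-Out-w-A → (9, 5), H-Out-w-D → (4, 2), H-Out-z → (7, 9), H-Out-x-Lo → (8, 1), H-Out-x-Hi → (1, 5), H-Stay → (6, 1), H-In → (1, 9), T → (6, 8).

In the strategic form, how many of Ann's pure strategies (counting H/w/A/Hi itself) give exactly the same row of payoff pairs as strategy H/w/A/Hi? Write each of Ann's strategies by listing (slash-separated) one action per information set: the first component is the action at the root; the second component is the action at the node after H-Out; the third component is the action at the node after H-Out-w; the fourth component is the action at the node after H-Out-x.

Row for H/w/A/Hi (columns Out, Stay, In): (9,5) (6,1) (1,9).
Under H/w/A/Hi, Ann's choice at the node after H-Out-x can never be reached regardless of what Bo does, so varying those choices leaves every outcome unchanged.
Holding the reachable choices fixed and varying the unreachable one freely already gives 2 equivalent strategies.
No other strategy reproduces this row, so those 2 are the full class: H/w/A/Lo, H/w/A/Hi.

2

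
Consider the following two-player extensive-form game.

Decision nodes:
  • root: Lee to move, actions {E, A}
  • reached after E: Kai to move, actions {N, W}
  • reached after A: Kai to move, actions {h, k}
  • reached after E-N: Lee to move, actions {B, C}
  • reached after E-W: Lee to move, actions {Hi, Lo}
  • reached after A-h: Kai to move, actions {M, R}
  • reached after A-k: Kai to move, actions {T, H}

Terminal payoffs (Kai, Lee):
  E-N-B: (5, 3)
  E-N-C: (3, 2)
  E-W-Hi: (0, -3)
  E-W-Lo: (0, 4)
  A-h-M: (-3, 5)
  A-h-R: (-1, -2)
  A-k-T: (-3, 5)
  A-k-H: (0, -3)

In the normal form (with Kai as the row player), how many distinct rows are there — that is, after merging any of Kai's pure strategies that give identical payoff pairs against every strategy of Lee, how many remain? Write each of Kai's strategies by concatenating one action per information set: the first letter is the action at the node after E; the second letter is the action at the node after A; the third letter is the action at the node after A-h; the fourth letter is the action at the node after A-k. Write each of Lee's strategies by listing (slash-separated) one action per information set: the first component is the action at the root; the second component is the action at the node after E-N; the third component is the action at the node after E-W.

6

Kai has 16 pure strategies: NhMT, NhMH, NhRT, NhRH, NkMT, NkMH, NkRT, NkRH, WhMT, WhMH, WhRT, WhRH, WkMT, WkMH, WkRT, WkRH. Columns: E/B/Hi, E/B/Lo, E/C/Hi, E/C/Lo, A/B/Hi, A/B/Lo, A/C/Hi, A/C/Lo.
{NhMT, NhMH, NkMT, NkRT} → row (5,3) (5,3) (3,2) (3,2) (-3,5) (-3,5) (-3,5) (-3,5)
{NhRT, NhRH} → row (5,3) (5,3) (3,2) (3,2) (-1,-2) (-1,-2) (-1,-2) (-1,-2)
{NkMH, NkRH} → row (5,3) (5,3) (3,2) (3,2) (0,-3) (0,-3) (0,-3) (0,-3)
{WhMT, WhMH, WkMT, WkRT} → row (0,-3) (0,4) (0,-3) (0,4) (-3,5) (-3,5) (-3,5) (-3,5)
{WhRT, WhRH} → row (0,-3) (0,4) (0,-3) (0,4) (-1,-2) (-1,-2) (-1,-2) (-1,-2)
{WkMH, WkRH} → row (0,-3) (0,4) (0,-3) (0,4) (0,-3) (0,-3) (0,-3) (0,-3)
That's 6 distinct rows out of 16 strategies.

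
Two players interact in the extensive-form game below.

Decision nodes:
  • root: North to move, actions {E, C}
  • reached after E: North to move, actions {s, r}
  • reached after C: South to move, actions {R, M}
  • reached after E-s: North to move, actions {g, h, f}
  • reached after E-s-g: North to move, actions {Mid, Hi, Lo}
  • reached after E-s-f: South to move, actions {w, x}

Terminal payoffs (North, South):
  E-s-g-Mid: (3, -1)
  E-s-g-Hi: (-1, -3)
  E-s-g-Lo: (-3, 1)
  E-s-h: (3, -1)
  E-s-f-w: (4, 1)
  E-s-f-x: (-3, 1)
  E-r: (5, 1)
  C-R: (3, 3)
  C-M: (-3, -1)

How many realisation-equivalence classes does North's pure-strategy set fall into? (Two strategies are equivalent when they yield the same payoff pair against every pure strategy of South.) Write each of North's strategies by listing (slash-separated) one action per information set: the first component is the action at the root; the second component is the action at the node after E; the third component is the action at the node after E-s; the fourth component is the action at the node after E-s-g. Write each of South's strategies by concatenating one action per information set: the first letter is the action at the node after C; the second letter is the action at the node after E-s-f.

6

North has 36 pure strategies: E/s/g/Mid, E/s/g/Hi, E/s/g/Lo, E/s/h/Mid, E/s/h/Hi, E/s/h/Lo, E/s/f/Mid, E/s/f/Hi, E/s/f/Lo, E/r/g/Mid, E/r/g/Hi, E/r/g/Lo, E/r/h/Mid, E/r/h/Hi, E/r/h/Lo, E/r/f/Mid, E/r/f/Hi, E/r/f/Lo, C/s/g/Mid, C/s/g/Hi, C/s/g/Lo, C/s/h/Mid, C/s/h/Hi, C/s/h/Lo, C/s/f/Mid, C/s/f/Hi, C/s/f/Lo, C/r/g/Mid, C/r/g/Hi, C/r/g/Lo, C/r/h/Mid, C/r/h/Hi, C/r/h/Lo, C/r/f/Mid, C/r/f/Hi, C/r/f/Lo. Columns: Rw, Rx, Mw, Mx.
{E/s/g/Mid, E/s/h/Mid, E/s/h/Hi, E/s/h/Lo} → row (3,-1) (3,-1) (3,-1) (3,-1)
{E/s/g/Hi} → row (-1,-3) (-1,-3) (-1,-3) (-1,-3)
{E/s/g/Lo} → row (-3,1) (-3,1) (-3,1) (-3,1)
{E/s/f/Mid, E/s/f/Hi, E/s/f/Lo} → row (4,1) (-3,1) (4,1) (-3,1)
{E/r/g/Mid, E/r/g/Hi, E/r/g/Lo, E/r/h/Mid, E/r/h/Hi, E/r/h/Lo, E/r/f/Mid, E/r/f/Hi, E/r/f/Lo} → row (5,1) (5,1) (5,1) (5,1)
{C/s/g/Mid, C/s/g/Hi, C/s/g/Lo, C/s/h/Mid, C/s/h/Hi, C/s/h/Lo, C/s/f/Mid, C/s/f/Hi, C/s/f/Lo, C/r/g/Mid, C/r/g/Hi, C/r/g/Lo, C/r/h/Mid, C/r/h/Hi, C/r/h/Lo, C/r/f/Mid, C/r/f/Hi, C/r/f/Lo} → row (3,3) (3,3) (-3,-1) (-3,-1)
That's 6 distinct rows out of 36 strategies.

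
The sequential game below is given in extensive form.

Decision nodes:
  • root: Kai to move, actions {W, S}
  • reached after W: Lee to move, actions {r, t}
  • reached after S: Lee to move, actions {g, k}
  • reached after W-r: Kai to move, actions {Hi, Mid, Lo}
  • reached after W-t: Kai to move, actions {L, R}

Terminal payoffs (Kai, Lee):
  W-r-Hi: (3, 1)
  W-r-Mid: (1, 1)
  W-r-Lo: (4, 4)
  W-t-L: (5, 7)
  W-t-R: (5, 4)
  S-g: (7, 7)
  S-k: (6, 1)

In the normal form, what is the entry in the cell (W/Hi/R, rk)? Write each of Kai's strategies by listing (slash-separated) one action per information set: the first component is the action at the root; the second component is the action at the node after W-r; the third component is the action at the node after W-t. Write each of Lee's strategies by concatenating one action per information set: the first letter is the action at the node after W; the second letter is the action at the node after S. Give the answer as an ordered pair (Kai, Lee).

(3, 1)

Trace the play path from the root:
  Kai plays W
  Lee plays r at [W]
  Kai plays Hi at [W-r]
→ terminal payoff (3, 1).
(Kai's choice at the node after W-t is never reached on this path, so it doesn't affect the outcome.)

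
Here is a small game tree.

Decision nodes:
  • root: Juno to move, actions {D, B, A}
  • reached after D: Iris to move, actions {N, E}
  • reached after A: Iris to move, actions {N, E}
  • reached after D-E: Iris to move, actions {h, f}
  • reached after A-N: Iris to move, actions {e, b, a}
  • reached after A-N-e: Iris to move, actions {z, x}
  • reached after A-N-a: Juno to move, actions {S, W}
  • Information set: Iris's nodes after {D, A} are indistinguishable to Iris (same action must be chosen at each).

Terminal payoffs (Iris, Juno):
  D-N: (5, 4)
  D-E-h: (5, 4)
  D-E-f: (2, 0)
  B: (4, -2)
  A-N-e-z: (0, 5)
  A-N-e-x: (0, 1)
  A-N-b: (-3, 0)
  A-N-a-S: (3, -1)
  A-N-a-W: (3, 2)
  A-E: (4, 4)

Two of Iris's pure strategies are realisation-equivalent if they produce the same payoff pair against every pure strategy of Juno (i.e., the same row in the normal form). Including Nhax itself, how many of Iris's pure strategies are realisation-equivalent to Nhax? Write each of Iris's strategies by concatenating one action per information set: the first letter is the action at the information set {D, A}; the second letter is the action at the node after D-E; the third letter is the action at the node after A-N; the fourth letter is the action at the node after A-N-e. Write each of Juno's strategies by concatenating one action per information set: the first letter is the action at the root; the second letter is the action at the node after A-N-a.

Row for Nhax (columns DS, DW, BS, BW, AS, AW): (5,4) (5,4) (4,-2) (4,-2) (3,-1) (3,2).
Under Nhax, Iris's choice at the node after D-E and at the node after A-N-e can never be reached regardless of what Juno does, so varying those choices leaves every outcome unchanged.
Holding the reachable choices fixed and varying the unreachable ones freely already gives 2 × 2 = 4 equivalent strategies.
No other strategy reproduces this row, so those 4 are the full class: Nhaz, Nhax, Nfaz, Nfax.

4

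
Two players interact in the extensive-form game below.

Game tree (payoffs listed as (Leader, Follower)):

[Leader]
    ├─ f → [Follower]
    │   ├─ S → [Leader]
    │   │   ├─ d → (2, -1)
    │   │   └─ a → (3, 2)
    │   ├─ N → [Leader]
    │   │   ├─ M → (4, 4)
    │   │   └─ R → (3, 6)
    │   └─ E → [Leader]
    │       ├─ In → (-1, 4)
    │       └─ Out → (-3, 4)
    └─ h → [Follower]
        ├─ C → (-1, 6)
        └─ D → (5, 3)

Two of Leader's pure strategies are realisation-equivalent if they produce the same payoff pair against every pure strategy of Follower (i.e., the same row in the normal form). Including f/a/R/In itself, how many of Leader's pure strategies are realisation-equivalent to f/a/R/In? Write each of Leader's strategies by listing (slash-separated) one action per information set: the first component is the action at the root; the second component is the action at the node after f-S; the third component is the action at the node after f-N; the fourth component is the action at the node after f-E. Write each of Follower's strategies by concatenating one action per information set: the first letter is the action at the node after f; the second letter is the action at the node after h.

1

Row for f/a/R/In (columns SC, SD, NC, ND, EC, ED): (3,2) (3,2) (3,6) (3,6) (-1,4) (-1,4).
Every one of Leader's information sets is on the play path for some reply by Follower when Leader follows f/a/R/In.
Changing the action at any of them therefore changes at least one column, so only f/a/R/In itself gives this row.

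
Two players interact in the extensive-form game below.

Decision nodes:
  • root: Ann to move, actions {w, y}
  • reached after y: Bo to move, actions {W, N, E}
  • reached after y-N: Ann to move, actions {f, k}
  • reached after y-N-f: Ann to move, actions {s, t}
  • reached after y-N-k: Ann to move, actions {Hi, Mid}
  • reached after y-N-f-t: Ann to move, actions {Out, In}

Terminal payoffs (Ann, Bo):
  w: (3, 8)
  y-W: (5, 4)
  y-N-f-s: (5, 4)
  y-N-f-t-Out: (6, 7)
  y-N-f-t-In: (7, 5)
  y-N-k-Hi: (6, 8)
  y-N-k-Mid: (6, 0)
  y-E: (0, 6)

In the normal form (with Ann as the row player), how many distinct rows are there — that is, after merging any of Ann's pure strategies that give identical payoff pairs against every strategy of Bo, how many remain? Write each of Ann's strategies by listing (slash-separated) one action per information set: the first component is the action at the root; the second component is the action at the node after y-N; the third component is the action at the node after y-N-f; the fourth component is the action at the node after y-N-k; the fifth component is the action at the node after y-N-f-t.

6

Ann has 32 pure strategies: w/f/s/Hi/Out, w/f/s/Hi/In, w/f/s/Mid/Out, w/f/s/Mid/In, w/f/t/Hi/Out, w/f/t/Hi/In, w/f/t/Mid/Out, w/f/t/Mid/In, w/k/s/Hi/Out, w/k/s/Hi/In, w/k/s/Mid/Out, w/k/s/Mid/In, w/k/t/Hi/Out, w/k/t/Hi/In, w/k/t/Mid/Out, w/k/t/Mid/In, y/f/s/Hi/Out, y/f/s/Hi/In, y/f/s/Mid/Out, y/f/s/Mid/In, y/f/t/Hi/Out, y/f/t/Hi/In, y/f/t/Mid/Out, y/f/t/Mid/In, y/k/s/Hi/Out, y/k/s/Hi/In, y/k/s/Mid/Out, y/k/s/Mid/In, y/k/t/Hi/Out, y/k/t/Hi/In, y/k/t/Mid/Out, y/k/t/Mid/In. Columns: W, N, E.
{w/f/s/Hi/Out, w/f/s/Hi/In, w/f/s/Mid/Out, w/f/s/Mid/In, w/f/t/Hi/Out, w/f/t/Hi/In, w/f/t/Mid/Out, w/f/t/Mid/In, w/k/s/Hi/Out, w/k/s/Hi/In, w/k/s/Mid/Out, w/k/s/Mid/In, w/k/t/Hi/Out, w/k/t/Hi/In, w/k/t/Mid/Out, w/k/t/Mid/In} → row (3,8) (3,8) (3,8)
{y/f/s/Hi/Out, y/f/s/Hi/In, y/f/s/Mid/Out, y/f/s/Mid/In} → row (5,4) (5,4) (0,6)
{y/f/t/Hi/Out, y/f/t/Mid/Out} → row (5,4) (6,7) (0,6)
{y/f/t/Hi/In, y/f/t/Mid/In} → row (5,4) (7,5) (0,6)
{y/k/s/Hi/Out, y/k/s/Hi/In, y/k/t/Hi/Out, y/k/t/Hi/In} → row (5,4) (6,8) (0,6)
{y/k/s/Mid/Out, y/k/s/Mid/In, y/k/t/Mid/Out, y/k/t/Mid/In} → row (5,4) (6,0) (0,6)
That's 6 distinct rows out of 32 strategies.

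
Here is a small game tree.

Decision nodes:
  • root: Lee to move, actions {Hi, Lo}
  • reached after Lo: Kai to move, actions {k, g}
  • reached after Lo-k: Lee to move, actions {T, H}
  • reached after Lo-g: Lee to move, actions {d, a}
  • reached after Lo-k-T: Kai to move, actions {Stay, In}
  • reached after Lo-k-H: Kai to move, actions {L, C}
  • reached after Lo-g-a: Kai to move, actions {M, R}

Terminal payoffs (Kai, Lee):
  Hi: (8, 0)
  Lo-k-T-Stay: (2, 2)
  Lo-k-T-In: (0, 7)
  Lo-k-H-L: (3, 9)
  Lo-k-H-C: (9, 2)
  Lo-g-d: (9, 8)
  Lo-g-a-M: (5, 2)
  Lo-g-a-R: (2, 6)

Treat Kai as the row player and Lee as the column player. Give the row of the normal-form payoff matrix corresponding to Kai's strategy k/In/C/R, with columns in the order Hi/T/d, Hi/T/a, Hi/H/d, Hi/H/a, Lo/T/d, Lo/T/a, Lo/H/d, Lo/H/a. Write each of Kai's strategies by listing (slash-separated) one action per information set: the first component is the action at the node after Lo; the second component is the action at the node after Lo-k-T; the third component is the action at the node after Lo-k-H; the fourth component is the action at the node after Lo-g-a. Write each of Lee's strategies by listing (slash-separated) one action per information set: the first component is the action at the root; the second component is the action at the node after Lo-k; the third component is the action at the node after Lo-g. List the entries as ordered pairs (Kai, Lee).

(8,0) (8,0) (8,0) (8,0) (0,7) (0,7) (9,2) (9,2)

vs Hi/T/d: Lee plays Hi → (8, 0)
vs Hi/T/a: Lee plays Hi → (8, 0)
vs Hi/H/d: Lee plays Hi → (8, 0)
vs Hi/H/a: Lee plays Hi → (8, 0)
vs Lo/T/d: Lee plays Lo → Kai plays k at [Lo] → Lee plays T at [Lo-k] → Kai plays In at [Lo-k-T] → (0, 7)
vs Lo/T/a: Lee plays Lo → Kai plays k at [Lo] → Lee plays T at [Lo-k] → Kai plays In at [Lo-k-T] → (0, 7)
vs Lo/H/d: Lee plays Lo → Kai plays k at [Lo] → Lee plays H at [Lo-k] → Kai plays C at [Lo-k-H] → (9, 2)
vs Lo/H/a: Lee plays Lo → Kai plays k at [Lo] → Lee plays H at [Lo-k] → Kai plays C at [Lo-k-H] → (9, 2)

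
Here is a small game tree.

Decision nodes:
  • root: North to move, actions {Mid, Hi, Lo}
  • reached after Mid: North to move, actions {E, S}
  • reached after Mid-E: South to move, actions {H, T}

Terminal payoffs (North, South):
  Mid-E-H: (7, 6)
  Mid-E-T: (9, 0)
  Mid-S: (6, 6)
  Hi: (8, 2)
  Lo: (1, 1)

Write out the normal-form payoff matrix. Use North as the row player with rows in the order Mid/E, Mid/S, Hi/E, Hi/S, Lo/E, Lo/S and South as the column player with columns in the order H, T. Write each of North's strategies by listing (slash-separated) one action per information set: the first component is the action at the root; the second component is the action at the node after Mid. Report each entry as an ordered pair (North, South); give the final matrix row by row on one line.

             H        T
Mid/E    (7,6)    (9,0)
Mid/S    (6,6)    (6,6)
 Hi/E    (8,2)    (8,2)
 Hi/S    (8,2)    (8,2)
 Lo/E    (1,1)    (1,1)
 Lo/S    (1,1)    (1,1)

Mid/E: (7,6) (9,0) | Mid/S: (6,6) (6,6) | Hi/E: (8,2) (8,2) | Hi/S: (8,2) (8,2) | Lo/E: (1,1) (1,1) | Lo/S: (1,1) (1,1)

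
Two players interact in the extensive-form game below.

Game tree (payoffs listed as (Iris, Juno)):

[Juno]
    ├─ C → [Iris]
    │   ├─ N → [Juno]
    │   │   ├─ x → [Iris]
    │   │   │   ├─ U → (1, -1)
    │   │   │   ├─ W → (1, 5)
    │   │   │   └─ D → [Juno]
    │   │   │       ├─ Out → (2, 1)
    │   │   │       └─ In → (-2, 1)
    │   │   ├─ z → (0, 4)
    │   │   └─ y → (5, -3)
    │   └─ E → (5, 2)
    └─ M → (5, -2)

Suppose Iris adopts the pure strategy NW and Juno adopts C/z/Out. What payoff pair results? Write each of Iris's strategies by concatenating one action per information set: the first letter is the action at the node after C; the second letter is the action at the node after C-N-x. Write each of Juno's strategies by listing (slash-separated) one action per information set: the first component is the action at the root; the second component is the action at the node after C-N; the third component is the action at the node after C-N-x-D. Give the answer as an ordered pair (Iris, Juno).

Trace the play path from the root:
  Juno plays C
  Iris plays N at [C]
  Juno plays z at [C-N]
→ terminal payoff (0, 4).
(Iris's choice at the node after C-N-x is never reached on this path, so it doesn't affect the outcome.)

(0, 4)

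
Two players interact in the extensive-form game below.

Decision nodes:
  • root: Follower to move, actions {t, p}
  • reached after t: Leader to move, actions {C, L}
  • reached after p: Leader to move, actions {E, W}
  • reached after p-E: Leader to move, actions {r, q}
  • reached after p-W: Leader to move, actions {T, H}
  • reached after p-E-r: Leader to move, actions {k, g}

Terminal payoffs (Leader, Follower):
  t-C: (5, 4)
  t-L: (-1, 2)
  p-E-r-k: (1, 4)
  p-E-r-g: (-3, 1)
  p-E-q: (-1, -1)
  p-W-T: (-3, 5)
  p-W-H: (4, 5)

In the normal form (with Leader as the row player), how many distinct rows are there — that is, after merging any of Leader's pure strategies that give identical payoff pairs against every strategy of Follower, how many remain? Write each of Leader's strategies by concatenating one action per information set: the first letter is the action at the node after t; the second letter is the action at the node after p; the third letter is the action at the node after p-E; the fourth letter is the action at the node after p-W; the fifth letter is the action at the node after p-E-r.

10

Leader has 32 pure strategies: CErTk, CErTg, CErHk, CErHg, CEqTk, CEqTg, CEqHk, CEqHg, CWrTk, CWrTg, CWrHk, CWrHg, CWqTk, CWqTg, CWqHk, CWqHg, LErTk, LErTg, LErHk, LErHg, LEqTk, LEqTg, LEqHk, LEqHg, LWrTk, LWrTg, LWrHk, LWrHg, LWqTk, LWqTg, LWqHk, LWqHg. Columns: t, p.
{CErTk, CErHk} → row (5,4) (1,4)
{CErTg, CErHg} → row (5,4) (-3,1)
{CEqTk, CEqTg, CEqHk, CEqHg} → row (5,4) (-1,-1)
{CWrTk, CWrTg, CWqTk, CWqTg} → row (5,4) (-3,5)
{CWrHk, CWrHg, CWqHk, CWqHg} → row (5,4) (4,5)
{LErTk, LErHk} → row (-1,2) (1,4)
{LErTg, LErHg} → row (-1,2) (-3,1)
{LEqTk, LEqTg, LEqHk, LEqHg} → row (-1,2) (-1,-1)
{LWrTk, LWrTg, LWqTk, LWqTg} → row (-1,2) (-3,5)
{LWrHk, LWrHg, LWqHk, LWqHg} → row (-1,2) (4,5)
That's 10 distinct rows out of 32 strategies.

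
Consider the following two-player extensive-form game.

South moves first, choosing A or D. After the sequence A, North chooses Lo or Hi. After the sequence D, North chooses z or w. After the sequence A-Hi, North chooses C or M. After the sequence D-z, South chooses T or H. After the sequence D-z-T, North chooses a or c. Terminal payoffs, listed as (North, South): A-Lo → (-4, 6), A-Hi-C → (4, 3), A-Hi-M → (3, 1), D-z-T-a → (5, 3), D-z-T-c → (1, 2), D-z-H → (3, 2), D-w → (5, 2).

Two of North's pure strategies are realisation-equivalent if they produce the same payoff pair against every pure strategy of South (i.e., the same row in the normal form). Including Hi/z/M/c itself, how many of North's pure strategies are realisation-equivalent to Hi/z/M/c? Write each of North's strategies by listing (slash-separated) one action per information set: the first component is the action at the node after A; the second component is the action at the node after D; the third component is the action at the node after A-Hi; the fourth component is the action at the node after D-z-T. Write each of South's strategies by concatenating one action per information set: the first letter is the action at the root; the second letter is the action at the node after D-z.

Row for Hi/z/M/c (columns AT, AH, DT, DH): (3,1) (3,1) (1,2) (3,2).
Every one of North's information sets is on the play path for some reply by South when North follows Hi/z/M/c.
Changing the action at any of them therefore changes at least one column, so only Hi/z/M/c itself gives this row.

1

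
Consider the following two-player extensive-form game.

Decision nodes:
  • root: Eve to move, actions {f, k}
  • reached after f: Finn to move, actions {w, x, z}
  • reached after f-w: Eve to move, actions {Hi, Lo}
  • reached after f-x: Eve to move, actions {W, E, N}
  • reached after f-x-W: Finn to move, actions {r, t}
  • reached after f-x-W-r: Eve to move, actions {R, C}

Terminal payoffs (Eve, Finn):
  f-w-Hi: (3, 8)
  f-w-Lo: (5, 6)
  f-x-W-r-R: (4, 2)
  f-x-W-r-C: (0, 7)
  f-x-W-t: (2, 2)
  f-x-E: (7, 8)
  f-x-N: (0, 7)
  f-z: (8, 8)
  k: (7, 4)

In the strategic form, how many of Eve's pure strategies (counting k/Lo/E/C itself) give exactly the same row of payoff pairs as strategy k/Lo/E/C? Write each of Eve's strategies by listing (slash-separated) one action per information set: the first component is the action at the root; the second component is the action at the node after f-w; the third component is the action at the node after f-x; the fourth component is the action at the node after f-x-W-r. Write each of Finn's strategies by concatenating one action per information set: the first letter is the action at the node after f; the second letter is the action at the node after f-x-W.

Row for k/Lo/E/C (columns wr, wt, xr, xt, zr, zt): (7,4) (7,4) (7,4) (7,4) (7,4) (7,4).
Under k/Lo/E/C, Eve's choice at the node after f-w and at the node after f-x and at the node after f-x-W-r can never be reached regardless of what Finn does, so varying those choices leaves every outcome unchanged.
Holding the reachable choices fixed and varying the unreachable ones freely already gives 2 × 3 × 2 = 12 equivalent strategies.
No other strategy reproduces this row, so those 12 are the full class: k/Hi/W/R, k/Hi/W/C, k/Hi/E/R, k/Hi/E/C, k/Hi/N/R, k/Hi/N/C, k/Lo/W/R, k/Lo/W/C, k/Lo/E/R, k/Lo/E/C, k/Lo/N/R, k/Lo/N/C.

12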